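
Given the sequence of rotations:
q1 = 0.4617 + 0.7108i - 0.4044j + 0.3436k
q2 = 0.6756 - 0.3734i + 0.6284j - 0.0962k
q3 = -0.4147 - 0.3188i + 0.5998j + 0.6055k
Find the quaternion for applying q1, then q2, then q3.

q2 · q1 = 0.8645 + 0.4848i + 0.0768j - 0.1079k
q3 · q2 · q1 = -0.1847 - 0.5879i + 0.7458j + 0.2529k
-0.1847 - 0.5879i + 0.7458j + 0.2529k


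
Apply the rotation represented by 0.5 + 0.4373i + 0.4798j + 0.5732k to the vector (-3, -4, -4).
(-2.958, -3.271, -4.642)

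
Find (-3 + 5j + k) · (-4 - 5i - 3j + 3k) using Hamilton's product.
24 + 33i - 16j + 12k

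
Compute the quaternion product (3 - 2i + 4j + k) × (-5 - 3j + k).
-4 + 17i - 27j + 4k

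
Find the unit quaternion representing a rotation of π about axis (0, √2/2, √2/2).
0.7071j + 0.7071k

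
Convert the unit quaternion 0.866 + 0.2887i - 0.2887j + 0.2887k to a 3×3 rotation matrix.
[[0.6666, -0.6667, -0.3333], [0.3333, 0.6666, -0.6667], [0.6667, 0.3333, 0.6666]]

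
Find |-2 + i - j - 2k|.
√10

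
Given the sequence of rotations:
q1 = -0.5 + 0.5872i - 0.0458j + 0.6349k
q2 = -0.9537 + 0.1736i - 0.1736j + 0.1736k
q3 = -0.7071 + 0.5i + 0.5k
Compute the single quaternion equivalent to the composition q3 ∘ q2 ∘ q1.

q2 · q1 = 0.2567 - 0.7491i + 0.1222j - 0.5983k
q3 · q2 · q1 = 0.4922 + 0.5969i - 0.1618j + 0.6125k
0.4922 + 0.5969i - 0.1618j + 0.6125k


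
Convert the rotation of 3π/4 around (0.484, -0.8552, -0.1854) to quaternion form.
0.3827 + 0.4472i - 0.7901j - 0.1713k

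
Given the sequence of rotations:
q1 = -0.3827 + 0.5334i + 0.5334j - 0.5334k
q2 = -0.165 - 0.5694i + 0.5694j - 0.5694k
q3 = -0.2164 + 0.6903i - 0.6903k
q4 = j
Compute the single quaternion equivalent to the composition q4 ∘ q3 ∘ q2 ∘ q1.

q2 · q1 = -0.2406 + 0.1299i - 0.9134j - 0.3015k
q3 · q2 · q1 = -0.2457 - 0.8247i + 0.3161j - 0.3992k
q4 · q3 · q2 · q1 = -0.3161 - 0.3992i - 0.2457j + 0.8247k
-0.3161 - 0.3992i - 0.2457j + 0.8247k


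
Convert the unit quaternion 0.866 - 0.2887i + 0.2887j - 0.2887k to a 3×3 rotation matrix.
[[0.6666, 0.3333, 0.6667], [-0.6667, 0.6666, 0.3333], [-0.3333, -0.6667, 0.6666]]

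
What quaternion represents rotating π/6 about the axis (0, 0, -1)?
0.9659 - 0.2588k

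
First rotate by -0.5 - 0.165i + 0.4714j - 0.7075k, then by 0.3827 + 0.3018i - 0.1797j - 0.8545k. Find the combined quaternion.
-0.6614 + 0.3159i + 0.6248j + 0.2691k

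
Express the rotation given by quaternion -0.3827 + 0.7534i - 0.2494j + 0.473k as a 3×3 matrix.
[[0.4281, -0.0138, 0.9036], [-0.7378, -0.5827, 0.3407], [0.5218, -0.8126, -0.2596]]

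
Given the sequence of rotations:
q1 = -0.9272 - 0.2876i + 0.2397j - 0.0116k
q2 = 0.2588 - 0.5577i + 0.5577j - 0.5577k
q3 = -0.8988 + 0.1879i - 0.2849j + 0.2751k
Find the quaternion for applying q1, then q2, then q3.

q2 · q1 = -0.5405 + 0.5699i - 0.3011j + 0.5408k
q3 · q2 · q1 = 0.1442 - 0.685i + 0.4798j - 0.529k
0.1442 - 0.685i + 0.4798j - 0.529k


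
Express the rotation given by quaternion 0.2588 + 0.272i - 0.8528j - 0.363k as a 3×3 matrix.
[[-0.7181, -0.276, -0.6389], [-0.6518, 0.5885, 0.4783], [0.2439, 0.7599, -0.6025]]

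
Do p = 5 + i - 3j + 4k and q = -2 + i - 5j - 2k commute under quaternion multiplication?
No: pq = -18 + 29i - 13j - 20k ≠ -18 - 23i - 25j - 16k = qp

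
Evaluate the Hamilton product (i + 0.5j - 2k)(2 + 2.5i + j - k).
-5 + 3.5i - 3j - 4.25k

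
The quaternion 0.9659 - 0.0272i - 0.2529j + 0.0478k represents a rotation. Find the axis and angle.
axis = (-0.1051, -0.9772, 0.1847), θ = π/6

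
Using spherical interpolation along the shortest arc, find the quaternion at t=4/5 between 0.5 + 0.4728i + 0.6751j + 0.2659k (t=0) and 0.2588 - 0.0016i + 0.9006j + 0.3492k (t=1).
0.3174 + 0.0988i + 0.8791j + 0.3417k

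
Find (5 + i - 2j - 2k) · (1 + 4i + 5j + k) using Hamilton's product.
13 + 29i + 14j + 16k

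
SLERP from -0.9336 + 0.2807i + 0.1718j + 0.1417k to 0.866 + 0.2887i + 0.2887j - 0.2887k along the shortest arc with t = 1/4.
-0.97 + 0.1408i + 0.0554j + 0.1904k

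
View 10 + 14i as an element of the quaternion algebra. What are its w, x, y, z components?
10 + 14i + 0j + 0k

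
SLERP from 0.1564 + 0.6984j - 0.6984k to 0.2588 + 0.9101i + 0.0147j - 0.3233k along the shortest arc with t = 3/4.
0.2734 + 0.7801i + 0.243j - 0.5076k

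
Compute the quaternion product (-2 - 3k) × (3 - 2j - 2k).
-12 - 6i + 4j - 5k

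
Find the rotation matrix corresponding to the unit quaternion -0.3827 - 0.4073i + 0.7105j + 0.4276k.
[[-0.3753, -0.2515, -0.8921], [-0.9061, 0.3025, 0.2959], [0.1955, 0.9194, -0.3414]]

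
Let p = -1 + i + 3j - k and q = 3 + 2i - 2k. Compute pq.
-7 - 5i + 9j - 7k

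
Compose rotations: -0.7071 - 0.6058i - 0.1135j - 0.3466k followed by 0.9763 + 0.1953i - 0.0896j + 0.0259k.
-0.5732 - 0.6955i + 0.0045j - 0.4331k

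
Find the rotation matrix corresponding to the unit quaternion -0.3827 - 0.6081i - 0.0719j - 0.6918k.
[[0.0325, -0.4421, 0.8964], [0.6169, -0.6967, -0.366], [0.7863, 0.5649, 0.2501]]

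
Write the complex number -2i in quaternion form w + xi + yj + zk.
0 - 2i + 0j + 0k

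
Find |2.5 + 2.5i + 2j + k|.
4.183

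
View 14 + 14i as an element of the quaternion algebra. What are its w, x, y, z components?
14 + 14i + 0j + 0k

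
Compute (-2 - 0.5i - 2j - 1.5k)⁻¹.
-0.1905 + 0.0476i + 0.1905j + 0.1429k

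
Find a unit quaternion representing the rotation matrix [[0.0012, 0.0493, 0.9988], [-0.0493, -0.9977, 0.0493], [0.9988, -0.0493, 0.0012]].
-0.0349 + 0.7067i + 0.7067k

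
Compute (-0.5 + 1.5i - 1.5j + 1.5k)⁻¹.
-0.0714 - 0.2143i + 0.2143j - 0.2143k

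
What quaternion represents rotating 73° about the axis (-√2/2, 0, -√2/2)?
0.8039 - 0.4206i - 0.4206k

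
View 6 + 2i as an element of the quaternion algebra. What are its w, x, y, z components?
6 + 2i + 0j + 0k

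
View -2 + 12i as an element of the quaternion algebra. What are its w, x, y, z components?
-2 + 12i + 0j + 0k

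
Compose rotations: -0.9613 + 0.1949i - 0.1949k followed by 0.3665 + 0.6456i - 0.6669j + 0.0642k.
-0.4656 - 0.4192i + 0.7794j - 0.0032k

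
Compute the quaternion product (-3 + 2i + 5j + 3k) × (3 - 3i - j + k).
-1 + 23i + 7j + 19k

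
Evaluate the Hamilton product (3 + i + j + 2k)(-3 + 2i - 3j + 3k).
-14 + 12i - 11j - 2k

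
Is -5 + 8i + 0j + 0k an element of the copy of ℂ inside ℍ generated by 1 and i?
Yes. The quaternion -5 + 8i has j- and k-coefficients y = z = 0, so it lies in the complex subalgebra spanned by 1 and i.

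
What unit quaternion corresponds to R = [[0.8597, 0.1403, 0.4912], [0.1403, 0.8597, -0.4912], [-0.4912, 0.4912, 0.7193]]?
0.9272 + 0.2649i + 0.2649j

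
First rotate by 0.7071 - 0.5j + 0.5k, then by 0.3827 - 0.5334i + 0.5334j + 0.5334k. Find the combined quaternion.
0.2706 + 0.1562i + 0.4525j + 0.8352k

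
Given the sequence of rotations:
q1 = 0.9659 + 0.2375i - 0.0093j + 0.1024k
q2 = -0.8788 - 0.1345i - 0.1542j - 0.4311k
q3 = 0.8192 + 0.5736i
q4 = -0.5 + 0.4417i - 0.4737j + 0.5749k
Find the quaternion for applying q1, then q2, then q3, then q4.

q2 · q1 = -0.7742 - 0.3584i - 0.2294j - 0.4685k
q3 · q2 · q1 = -0.4286 - 0.7377i + 0.0808j - 0.5154k
q4 · q3 · q2 · q1 = 0.8747 + 0.3772i - 0.0338j - 0.3025k
0.8747 + 0.3772i - 0.0338j - 0.3025k


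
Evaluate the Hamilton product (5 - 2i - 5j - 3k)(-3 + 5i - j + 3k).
-1 + 13i + j + 51k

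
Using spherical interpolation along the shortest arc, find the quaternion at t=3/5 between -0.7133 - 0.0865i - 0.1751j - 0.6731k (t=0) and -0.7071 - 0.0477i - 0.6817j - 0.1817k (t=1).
-0.7566 - 0.0676i - 0.5085j - 0.4055k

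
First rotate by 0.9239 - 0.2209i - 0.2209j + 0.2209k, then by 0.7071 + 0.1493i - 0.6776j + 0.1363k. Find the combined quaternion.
0.5065 - 0.1378i - 0.8453j + 0.0995k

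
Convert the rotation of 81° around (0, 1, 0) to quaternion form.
0.7604 + 0.6494j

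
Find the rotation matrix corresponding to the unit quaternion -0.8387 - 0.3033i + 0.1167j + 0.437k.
[[0.5908, 0.6622, -0.4608], [-0.8038, 0.4341, -0.4068], [-0.0693, 0.6108, 0.7888]]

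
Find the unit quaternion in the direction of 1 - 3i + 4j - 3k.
0.169 - 0.5071i + 0.6761j - 0.5071k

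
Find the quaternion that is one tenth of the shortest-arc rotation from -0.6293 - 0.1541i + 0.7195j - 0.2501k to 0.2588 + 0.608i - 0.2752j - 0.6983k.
-0.6351 - 0.2283i + 0.7234j - 0.1453k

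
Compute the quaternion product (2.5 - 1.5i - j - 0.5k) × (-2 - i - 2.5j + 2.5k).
-7.75 - 3.25i + 10k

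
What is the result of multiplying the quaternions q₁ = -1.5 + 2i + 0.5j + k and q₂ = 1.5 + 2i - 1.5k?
-4.75 - 0.75i + 5.75j + 2.75k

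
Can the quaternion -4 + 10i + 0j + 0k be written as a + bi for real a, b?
Yes. The quaternion -4 + 10i has j- and k-coefficients y = z = 0, so it lies in the complex subalgebra spanned by 1 and i.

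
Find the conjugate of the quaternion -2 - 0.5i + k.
-2 + 0.5i - k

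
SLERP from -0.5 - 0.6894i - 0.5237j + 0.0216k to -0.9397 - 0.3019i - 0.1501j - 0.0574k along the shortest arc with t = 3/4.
-0.8679 - 0.4222i - 0.259j - 0.0389k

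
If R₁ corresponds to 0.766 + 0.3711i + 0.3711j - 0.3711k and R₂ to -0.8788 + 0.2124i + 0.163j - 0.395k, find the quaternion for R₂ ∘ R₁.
-0.9591 - 0.0773i - 0.269j + 0.0419k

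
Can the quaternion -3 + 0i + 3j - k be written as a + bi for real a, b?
No. The quaternion -3 + 3j - k has j-coefficient y = 3 and k-coefficient z = -1, not both zero, so it does not lie in the complex subalgebra spanned by 1 and i.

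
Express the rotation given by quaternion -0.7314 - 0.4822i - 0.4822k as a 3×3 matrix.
[[0.535, -0.7054, 0.465], [0.7054, 0.0699, -0.7054], [0.465, 0.7054, 0.535]]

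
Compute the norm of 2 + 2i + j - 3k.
√18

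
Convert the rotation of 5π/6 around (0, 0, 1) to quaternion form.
0.2588 + 0.9659k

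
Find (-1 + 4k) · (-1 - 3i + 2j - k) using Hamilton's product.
5 - 5i - 14j - 3k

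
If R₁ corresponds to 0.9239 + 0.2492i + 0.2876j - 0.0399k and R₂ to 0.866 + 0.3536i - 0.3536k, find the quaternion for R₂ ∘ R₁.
0.6979 + 0.6442i + 0.1751j - 0.2595k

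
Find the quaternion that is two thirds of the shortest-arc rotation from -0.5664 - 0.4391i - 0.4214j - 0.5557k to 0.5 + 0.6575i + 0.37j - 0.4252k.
-0.5963 - 0.663i - 0.4422j + 0.0961k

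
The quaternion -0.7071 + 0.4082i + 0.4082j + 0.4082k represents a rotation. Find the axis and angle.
axis = (√3/3, √3/3, √3/3), θ = 3π/2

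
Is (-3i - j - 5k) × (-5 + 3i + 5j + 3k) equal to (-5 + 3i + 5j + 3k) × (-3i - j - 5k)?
No: pq = 29 + 37i - j + 13k ≠ 29 - 7i + 11j + 37k = qp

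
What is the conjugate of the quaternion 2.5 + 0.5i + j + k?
2.5 - 0.5i - j - k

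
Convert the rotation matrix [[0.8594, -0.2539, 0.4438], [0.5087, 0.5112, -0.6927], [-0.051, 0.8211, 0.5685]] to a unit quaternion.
0.8572 + 0.4415i + 0.1443j + 0.2224k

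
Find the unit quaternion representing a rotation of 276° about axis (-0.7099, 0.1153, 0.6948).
-0.7431 - 0.475i + 0.0772j + 0.4649k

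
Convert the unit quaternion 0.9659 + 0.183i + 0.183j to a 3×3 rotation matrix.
[[0.933, 0.067, 0.3535], [0.067, 0.933, -0.3535], [-0.3535, 0.3535, 0.866]]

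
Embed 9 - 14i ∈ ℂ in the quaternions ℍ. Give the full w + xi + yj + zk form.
9 - 14i + 0j + 0k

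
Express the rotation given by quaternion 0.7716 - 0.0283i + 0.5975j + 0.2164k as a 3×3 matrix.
[[0.1923, -0.3678, 0.9098], [0.3001, 0.9047, 0.3023], [-0.9343, 0.2149, 0.2844]]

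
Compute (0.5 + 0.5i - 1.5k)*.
0.5 - 0.5i + 1.5k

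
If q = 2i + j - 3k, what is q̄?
-2i - j + 3k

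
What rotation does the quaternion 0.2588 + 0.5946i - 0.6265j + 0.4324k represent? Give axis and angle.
axis = (0.6156, -0.6486, 0.4477), θ = 5π/6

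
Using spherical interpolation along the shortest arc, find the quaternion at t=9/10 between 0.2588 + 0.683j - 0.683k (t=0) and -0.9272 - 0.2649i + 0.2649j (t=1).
0.9474 + 0.2595i - 0.1565j - 0.103k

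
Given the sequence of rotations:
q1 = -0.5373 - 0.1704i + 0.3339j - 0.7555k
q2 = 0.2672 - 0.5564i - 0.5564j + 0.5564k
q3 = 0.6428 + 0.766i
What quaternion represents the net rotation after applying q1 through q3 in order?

q2 · q1 = 0.3678 + 0.488i - 0.127j - 0.7814k
q3 · q2 · q1 = -0.1374 + 0.5954i + 0.5169j - 0.5996k
-0.1374 + 0.5954i + 0.5169j - 0.5996k


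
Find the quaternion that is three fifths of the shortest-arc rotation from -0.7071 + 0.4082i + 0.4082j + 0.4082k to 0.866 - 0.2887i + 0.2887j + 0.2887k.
-0.9215 + 0.3884i - 0.0041j - 0.0041k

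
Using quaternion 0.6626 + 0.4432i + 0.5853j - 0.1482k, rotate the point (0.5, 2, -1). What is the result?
(0.922, 2.048, 0.452)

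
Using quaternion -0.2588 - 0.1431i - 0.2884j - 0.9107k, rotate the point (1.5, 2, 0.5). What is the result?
(-1.81, -0.343, 1.762)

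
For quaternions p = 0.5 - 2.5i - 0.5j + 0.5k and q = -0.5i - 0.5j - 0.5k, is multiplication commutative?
No: pq = -1.25 + 0.25i - 1.75j + 0.75k ≠ -1.25 - 0.75i + 1.25j - 1.25k = qp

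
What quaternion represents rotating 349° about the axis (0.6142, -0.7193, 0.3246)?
-0.9954 + 0.0589i - 0.0689j + 0.0311k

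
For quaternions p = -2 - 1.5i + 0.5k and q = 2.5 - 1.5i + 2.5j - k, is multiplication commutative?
No: pq = -6.75 - 2i - 7.25j - 0.5k ≠ -6.75 + 0.5i - 2.75j + 7k = qp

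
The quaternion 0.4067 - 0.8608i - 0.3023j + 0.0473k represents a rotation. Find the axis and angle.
axis = (-0.9422, -0.3309, 0.0518), θ = 132°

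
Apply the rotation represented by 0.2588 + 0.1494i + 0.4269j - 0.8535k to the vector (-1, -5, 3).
(-2.127, 0.404, 5.506)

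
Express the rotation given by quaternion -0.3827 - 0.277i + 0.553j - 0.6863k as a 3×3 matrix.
[[-0.5536, -0.8317, -0.0431], [0.2189, -0.0955, -0.9711], [0.8035, -0.547, 0.2349]]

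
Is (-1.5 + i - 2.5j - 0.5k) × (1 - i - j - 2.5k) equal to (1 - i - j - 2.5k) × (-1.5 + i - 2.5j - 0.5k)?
No: pq = -4.25 + 8.25i + 2j - 0.25k ≠ -4.25 - 3.25i - 4j + 6.75k = qp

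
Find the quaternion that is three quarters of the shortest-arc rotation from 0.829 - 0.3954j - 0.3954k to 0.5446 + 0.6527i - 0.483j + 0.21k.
0.6814 + 0.5268i - 0.5052j + 0.0541k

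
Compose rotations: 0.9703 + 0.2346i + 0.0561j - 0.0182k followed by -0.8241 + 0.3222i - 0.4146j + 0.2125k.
-0.8481 + 0.1149i - 0.3928j + 0.3365k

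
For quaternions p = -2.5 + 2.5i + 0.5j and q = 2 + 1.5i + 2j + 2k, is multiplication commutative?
No: pq = -9.75 + 2.25i - 9j - 0.75k ≠ -9.75 + 0.25i + j - 9.25k = qp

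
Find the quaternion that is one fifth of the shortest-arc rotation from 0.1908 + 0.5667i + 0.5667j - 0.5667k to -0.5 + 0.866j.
0.0411 + 0.4951i + 0.7127j - 0.4951k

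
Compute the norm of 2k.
2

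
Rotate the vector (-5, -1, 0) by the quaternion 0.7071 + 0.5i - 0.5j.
(-2, 2, -4.243)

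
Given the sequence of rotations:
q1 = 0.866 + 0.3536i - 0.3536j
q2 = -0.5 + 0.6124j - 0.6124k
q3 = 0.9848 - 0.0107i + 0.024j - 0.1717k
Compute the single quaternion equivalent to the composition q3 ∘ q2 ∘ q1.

q2 · q1 = -0.2165 - 0.3933i + 0.4906j - 0.7469k
q3 · q2 · q1 = -0.3574 - 0.3187i + 0.5375j - 0.6942k
-0.3574 - 0.3187i + 0.5375j - 0.6942k


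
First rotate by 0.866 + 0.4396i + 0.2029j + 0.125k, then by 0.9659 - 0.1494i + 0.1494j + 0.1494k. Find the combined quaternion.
0.8532 + 0.2836i + 0.4097j + 0.1541k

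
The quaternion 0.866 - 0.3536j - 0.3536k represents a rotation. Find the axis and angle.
axis = (0, -√2/2, -√2/2), θ = π/3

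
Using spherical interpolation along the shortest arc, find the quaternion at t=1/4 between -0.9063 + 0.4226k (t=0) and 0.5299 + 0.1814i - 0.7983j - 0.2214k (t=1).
-0.8832 - 0.0526i + 0.2316j + 0.4044k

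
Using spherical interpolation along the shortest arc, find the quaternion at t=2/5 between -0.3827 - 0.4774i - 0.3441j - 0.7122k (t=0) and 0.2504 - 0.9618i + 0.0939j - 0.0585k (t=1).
-0.1463 - 0.8112i - 0.1963j - 0.5311k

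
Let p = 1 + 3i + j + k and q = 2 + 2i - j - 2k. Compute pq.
-1 + 7i + 9j - 5k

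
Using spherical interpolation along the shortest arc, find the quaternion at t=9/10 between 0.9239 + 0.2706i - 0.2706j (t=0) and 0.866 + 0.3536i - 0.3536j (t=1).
0.8725 + 0.3455i - 0.3455j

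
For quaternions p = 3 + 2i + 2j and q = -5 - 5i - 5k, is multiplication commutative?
No: pq = -5 - 35i - 5k ≠ -5 - 15i - 20j - 25k = qp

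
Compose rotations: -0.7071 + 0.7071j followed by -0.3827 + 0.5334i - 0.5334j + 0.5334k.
0.6478 - 0.7543i + 0.1066j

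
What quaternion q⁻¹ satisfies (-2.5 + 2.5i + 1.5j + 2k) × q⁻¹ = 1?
-0.1333 - 0.1333i - 0.08j - 0.1067k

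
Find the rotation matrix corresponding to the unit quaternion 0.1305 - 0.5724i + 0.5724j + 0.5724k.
[[-0.3106, -0.8047, -0.5059], [-0.5059, -0.3106, 0.8047], [-0.8047, 0.5059, -0.3106]]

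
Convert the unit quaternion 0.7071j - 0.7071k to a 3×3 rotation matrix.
[[-1, 0, 0], [0, 0, -1], [0, -1, 0]]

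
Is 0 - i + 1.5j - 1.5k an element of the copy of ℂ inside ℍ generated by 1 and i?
No. The quaternion -i + 1.5j - 1.5k has j-coefficient y = 1.5 and k-coefficient z = -1.5, not both zero, so it does not lie in the complex subalgebra spanned by 1 and i.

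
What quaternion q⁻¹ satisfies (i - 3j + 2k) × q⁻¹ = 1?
-0.0714i + 0.2143j - 0.1429k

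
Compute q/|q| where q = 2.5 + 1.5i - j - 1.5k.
0.7293 + 0.4376i - 0.2917j - 0.4376k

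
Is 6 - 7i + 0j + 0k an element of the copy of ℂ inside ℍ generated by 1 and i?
Yes. The quaternion 6 - 7i has j- and k-coefficients y = z = 0, so it lies in the complex subalgebra spanned by 1 and i.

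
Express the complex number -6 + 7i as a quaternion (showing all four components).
-6 + 7i + 0j + 0k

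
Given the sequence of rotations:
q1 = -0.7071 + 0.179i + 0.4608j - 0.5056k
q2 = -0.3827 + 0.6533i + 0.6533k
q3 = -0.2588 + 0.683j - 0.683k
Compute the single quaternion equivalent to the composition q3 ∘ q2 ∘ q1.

q2 · q1 = 0.484 - 0.8315i + 0.2709j + 0.0326k
q3 · q2 · q1 = -0.288 + 0.4225i + 0.8284j + 0.2289k
-0.288 + 0.4225i + 0.8284j + 0.2289k


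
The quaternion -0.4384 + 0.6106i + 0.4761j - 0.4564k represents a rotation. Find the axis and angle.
axis = (0.6794, 0.5297, -0.5078), θ = 232°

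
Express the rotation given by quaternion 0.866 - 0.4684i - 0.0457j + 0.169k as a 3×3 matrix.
[[0.9387, -0.2499, -0.2375], [0.3355, 0.5041, 0.7958], [-0.0792, -0.8267, 0.557]]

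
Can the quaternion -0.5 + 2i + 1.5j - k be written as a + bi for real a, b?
No. The quaternion -0.5 + 2i + 1.5j - k has j-coefficient y = 1.5 and k-coefficient z = -1, not both zero, so it does not lie in the complex subalgebra spanned by 1 and i.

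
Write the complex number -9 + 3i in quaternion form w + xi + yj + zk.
-9 + 3i + 0j + 0k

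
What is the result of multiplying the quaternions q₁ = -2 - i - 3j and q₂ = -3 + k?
6 + 10j - 2k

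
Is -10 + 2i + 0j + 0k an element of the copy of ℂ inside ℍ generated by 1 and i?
Yes. The quaternion -10 + 2i has j- and k-coefficients y = z = 0, so it lies in the complex subalgebra spanned by 1 and i.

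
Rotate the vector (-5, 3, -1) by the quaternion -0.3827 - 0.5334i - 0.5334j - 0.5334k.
(0.195, -5.461, 2.266)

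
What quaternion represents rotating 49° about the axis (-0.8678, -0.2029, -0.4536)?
0.91 - 0.3599i - 0.0841j - 0.1881k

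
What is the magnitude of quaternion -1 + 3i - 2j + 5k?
√39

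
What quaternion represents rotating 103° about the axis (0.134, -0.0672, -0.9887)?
0.6225 + 0.1049i - 0.0526j - 0.7738k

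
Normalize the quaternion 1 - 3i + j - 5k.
0.1667 - 0.5i + 0.1667j - 0.8333k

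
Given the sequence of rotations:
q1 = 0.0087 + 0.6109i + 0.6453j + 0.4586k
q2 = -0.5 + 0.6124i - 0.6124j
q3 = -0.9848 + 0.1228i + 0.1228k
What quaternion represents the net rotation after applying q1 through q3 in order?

q2 · q1 = 0.0167 - 0.581i - 0.6088j + 0.54k
q3 · q2 · q1 = -0.0114 + 0.649i + 0.4619j - 0.6045k
-0.0114 + 0.649i + 0.4619j - 0.6045k


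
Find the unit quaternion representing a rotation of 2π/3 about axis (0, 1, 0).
0.5 + 0.866j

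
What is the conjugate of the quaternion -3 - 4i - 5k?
-3 + 4i + 5k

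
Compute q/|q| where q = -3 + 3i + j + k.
-0.6708 + 0.6708i + 0.2236j + 0.2236k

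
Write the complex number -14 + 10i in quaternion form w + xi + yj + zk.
-14 + 10i + 0j + 0k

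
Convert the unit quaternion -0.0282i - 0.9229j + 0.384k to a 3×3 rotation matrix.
[[-0.9984, 0.0521, -0.0217], [0.0521, 0.7035, -0.7088], [-0.0217, -0.7088, -0.7051]]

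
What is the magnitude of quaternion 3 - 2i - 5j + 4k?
√54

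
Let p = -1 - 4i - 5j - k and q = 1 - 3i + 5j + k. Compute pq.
13 - i - 3j - 37k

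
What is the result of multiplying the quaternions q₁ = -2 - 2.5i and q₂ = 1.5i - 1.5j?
3.75 - 3i + 3j + 3.75k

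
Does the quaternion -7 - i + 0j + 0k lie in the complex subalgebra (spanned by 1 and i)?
Yes. The quaternion -7 - i has j- and k-coefficients y = z = 0, so it lies in the complex subalgebra spanned by 1 and i.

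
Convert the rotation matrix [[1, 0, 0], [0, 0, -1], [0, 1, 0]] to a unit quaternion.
0.7071 + 0.7071i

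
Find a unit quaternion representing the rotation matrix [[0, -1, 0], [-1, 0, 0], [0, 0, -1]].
-0.7071i + 0.7071j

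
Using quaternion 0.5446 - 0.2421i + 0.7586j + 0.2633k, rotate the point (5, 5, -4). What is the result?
(-7.514, 0.665, -3.017)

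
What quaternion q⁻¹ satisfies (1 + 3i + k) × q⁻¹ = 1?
0.0909 - 0.2727i - 0.0909k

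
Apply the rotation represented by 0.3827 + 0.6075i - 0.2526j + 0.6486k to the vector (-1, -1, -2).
(-0.417, 1.975, -1.387)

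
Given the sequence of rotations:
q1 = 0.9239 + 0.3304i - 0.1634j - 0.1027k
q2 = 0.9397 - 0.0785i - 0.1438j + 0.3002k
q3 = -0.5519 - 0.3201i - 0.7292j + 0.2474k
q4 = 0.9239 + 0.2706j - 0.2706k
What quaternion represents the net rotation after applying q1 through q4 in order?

q2 · q1 = 0.9015 + 0.3018i - 0.1953j + 0.2412k
q3 · q2 · q1 = -0.603 - 0.5827i - 0.3977j + 0.3725k
q4 · q3 · q2 · q1 = -0.3487 - 0.5452i - 0.3729j + 0.665k
-0.3487 - 0.5452i - 0.3729j + 0.665k


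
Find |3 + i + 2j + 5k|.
√39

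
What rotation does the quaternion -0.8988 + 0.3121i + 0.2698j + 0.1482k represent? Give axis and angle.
axis = (0.712, 0.6155, 0.3381), θ = 308°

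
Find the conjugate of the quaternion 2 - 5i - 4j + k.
2 + 5i + 4j - k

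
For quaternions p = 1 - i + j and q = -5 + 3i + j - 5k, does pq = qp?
No: pq = -3 + 3i - 9j - 9k ≠ -3 + 13i + j - k = qp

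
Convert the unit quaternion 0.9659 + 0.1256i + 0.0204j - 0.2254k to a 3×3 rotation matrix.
[[0.8976, 0.4406, -0.0172], [-0.4303, 0.8668, -0.2518], [-0.096, 0.2334, 0.9676]]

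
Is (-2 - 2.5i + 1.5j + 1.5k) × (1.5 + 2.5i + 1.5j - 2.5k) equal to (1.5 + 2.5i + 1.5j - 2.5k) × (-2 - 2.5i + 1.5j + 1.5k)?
No: pq = 4.75 - 14.75i - 3.25j - 0.25k ≠ 4.75 - 2.75i + 1.75j + 14.75k = qp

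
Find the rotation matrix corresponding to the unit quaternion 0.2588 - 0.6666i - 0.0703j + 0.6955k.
[[0.0227, -0.2663, -0.9636], [0.4537, -0.8562, 0.2472], [-0.8909, -0.4428, 0.1014]]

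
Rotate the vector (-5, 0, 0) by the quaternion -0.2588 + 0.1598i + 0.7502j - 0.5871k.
(4.075, -2.718, -1.003)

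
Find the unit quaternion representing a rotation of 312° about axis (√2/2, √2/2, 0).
-0.9135 + 0.2876i + 0.2876j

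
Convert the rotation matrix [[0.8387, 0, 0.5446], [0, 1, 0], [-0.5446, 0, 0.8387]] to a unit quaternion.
0.9588 + 0.284j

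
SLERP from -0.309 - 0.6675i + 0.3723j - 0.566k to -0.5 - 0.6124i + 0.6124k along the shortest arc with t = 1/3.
-0.4714 - 0.8096i + 0.2991j - 0.1814k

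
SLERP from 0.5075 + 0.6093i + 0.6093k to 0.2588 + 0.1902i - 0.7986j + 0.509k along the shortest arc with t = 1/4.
0.4853 + 0.5475i - 0.2332j + 0.6406k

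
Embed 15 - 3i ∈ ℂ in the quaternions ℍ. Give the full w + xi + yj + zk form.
15 - 3i + 0j + 0k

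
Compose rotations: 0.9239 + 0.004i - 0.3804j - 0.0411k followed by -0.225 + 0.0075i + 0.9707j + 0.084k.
0.1648 - 0.0019i + 0.9831j + 0.0801k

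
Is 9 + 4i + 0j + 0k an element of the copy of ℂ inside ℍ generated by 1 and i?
Yes. The quaternion 9 + 4i has j- and k-coefficients y = z = 0, so it lies in the complex subalgebra spanned by 1 and i.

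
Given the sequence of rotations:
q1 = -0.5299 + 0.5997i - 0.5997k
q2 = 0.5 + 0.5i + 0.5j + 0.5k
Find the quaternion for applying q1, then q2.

q2 · q1 = -0.265 - 0.265i + 0.3347j - 0.8647k
-0.265 - 0.265i + 0.3347j - 0.8647k


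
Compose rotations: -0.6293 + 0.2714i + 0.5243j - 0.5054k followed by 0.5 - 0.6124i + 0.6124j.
-0.4695 + 0.2116i - 0.4327j - 0.74k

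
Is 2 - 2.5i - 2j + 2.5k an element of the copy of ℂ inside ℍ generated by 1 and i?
No. The quaternion 2 - 2.5i - 2j + 2.5k has j-coefficient y = -2 and k-coefficient z = 2.5, not both zero, so it does not lie in the complex subalgebra spanned by 1 and i.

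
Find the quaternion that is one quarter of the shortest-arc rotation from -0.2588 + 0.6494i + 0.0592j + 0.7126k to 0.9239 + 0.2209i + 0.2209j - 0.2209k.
-0.5341 + 0.4874i - 0.023j + 0.6904k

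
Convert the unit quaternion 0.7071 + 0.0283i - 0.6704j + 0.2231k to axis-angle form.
axis = (0.04, -0.9481, 0.3155), θ = π/2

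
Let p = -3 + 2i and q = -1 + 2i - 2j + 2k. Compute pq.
-1 - 8i + 2j - 10k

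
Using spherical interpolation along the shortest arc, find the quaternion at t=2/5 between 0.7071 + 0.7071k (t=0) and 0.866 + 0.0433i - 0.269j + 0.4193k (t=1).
0.7884 + 0.0178i - 0.1104j + 0.605k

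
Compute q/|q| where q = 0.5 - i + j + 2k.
0.2 - 0.4i + 0.4j + 0.8k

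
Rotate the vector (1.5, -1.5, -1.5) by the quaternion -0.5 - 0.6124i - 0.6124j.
(-1.669, 1.669, -1.087)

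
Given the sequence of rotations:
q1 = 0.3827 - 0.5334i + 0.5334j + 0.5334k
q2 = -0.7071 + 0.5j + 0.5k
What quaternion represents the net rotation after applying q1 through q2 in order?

q2 · q1 = -0.804 + 0.3772i - 0.4525j + 0.0809k
-0.804 + 0.3772i - 0.4525j + 0.0809k


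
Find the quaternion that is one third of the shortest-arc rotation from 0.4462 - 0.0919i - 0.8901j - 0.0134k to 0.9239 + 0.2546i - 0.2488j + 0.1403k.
0.6728 + 0.0301i - 0.7379j + 0.0435k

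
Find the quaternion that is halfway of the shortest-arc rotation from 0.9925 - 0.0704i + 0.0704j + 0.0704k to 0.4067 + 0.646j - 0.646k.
0.8351 - 0.042i + 0.4276j - 0.3435k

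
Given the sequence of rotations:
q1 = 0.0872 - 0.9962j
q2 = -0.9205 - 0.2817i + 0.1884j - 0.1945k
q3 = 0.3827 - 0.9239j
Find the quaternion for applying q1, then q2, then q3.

q2 · q1 = 0.1074 - 0.2183i + 0.9334j + 0.2637k
q3 · q2 · q1 = 0.9035 - 0.3272i + 0.258j - 0.1008k
0.9035 - 0.3272i + 0.258j - 0.1008k


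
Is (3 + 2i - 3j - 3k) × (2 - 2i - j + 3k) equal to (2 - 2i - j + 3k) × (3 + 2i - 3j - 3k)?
No: pq = 16 - 14i - 9j - 5k ≠ 16 + 10i - 9j + 11k = qp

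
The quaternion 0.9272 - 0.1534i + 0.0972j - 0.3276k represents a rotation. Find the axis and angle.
axis = (-0.4095, 0.2595, -0.8746), θ = 44°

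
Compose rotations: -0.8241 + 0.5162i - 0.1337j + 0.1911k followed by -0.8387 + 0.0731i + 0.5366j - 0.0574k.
0.7362 - 0.3983i - 0.3737j - 0.3997k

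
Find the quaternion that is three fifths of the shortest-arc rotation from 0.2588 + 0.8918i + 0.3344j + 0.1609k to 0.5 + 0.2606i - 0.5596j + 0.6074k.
0.4975 + 0.6488i - 0.2357j + 0.5254k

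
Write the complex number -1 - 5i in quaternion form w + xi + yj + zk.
-1 - 5i + 0j + 0k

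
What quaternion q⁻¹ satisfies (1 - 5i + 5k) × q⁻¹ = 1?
0.0196 + 0.098i - 0.098k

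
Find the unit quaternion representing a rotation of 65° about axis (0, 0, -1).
0.8434 - 0.5373k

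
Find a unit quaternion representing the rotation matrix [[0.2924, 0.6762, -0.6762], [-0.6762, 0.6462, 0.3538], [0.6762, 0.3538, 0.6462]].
0.8039 - 0.4206j - 0.4206k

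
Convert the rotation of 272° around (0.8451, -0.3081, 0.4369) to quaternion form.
-0.7193 + 0.5871i - 0.214j + 0.3035k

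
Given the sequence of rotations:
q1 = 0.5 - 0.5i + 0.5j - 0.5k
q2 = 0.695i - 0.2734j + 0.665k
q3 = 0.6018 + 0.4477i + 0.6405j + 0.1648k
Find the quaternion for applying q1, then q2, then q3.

q2 · q1 = 0.8167 + 0.1517i - 0.1217j + 0.5433k
q3 · q2 · q1 = 0.412 + 0.825i + 0.2316j + 0.3099k
0.412 + 0.825i + 0.2316j + 0.3099k


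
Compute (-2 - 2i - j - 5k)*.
-2 + 2i + j + 5k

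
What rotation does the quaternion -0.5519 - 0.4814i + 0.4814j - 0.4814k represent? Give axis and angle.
axis = (-√3/3, √3/3, -√3/3), θ = 247°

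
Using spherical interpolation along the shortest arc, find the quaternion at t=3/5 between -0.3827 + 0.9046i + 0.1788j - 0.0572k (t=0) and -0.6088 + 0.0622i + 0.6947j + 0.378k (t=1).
-0.6141 + 0.4865i + 0.5745j + 0.237k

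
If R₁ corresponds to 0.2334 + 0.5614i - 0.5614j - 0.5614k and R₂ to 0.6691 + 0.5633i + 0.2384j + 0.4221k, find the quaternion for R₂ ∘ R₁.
0.2107 + 0.6102i + 0.2332j - 0.7272k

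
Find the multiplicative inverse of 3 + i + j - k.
0.25 - 0.0833i - 0.0833j + 0.0833k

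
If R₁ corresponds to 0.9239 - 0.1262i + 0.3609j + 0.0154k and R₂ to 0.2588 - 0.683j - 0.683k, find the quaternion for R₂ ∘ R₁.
0.4961 + 0.2033i - 0.4514j - 0.7132k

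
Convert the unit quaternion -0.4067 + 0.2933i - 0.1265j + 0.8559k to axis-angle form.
axis = (0.3211, -0.1385, 0.9369), θ = 228°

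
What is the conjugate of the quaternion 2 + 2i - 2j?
2 - 2i + 2j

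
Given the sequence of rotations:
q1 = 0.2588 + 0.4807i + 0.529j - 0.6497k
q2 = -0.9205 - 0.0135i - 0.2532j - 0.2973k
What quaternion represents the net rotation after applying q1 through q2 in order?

q2 · q1 = -0.2909 - 0.1242i - 0.7042j + 0.6357k
-0.2909 - 0.1242i - 0.7042j + 0.6357k


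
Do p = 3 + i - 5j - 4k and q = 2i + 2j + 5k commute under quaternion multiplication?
No: pq = 28 - 11i - 7j + 27k ≠ 28 + 23i + 19j + 3k = qp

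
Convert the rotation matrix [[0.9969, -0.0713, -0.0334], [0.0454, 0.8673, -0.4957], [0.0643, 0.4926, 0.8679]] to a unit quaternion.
0.9659 + 0.2558i - 0.0253j + 0.0302k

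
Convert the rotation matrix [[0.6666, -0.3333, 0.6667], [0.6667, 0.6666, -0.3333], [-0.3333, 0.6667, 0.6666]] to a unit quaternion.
0.866 + 0.2887i + 0.2887j + 0.2887k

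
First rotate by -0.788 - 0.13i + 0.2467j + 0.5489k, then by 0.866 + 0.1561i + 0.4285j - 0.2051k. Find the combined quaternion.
-0.6552 + 0.0502i - 0.183j + 0.7312k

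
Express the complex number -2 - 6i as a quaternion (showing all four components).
-2 - 6i + 0j + 0k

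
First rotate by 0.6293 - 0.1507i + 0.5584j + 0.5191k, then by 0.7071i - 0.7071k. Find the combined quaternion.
0.4736 + 0.8398i - 0.2605j - 0.0501k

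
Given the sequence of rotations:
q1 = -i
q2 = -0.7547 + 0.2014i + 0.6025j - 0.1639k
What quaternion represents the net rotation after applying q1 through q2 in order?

q2 · q1 = 0.2014 + 0.7547i + 0.1639j + 0.6025k
0.2014 + 0.7547i + 0.1639j + 0.6025k


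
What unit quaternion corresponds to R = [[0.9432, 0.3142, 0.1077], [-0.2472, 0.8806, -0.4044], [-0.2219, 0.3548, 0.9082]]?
0.9659 + 0.1965i + 0.0853j - 0.1453k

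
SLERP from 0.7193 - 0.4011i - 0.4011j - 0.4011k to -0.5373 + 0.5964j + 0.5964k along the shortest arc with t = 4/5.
0.5876 - 0.0839i - 0.5691j - 0.5691k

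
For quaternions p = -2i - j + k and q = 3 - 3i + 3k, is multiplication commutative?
No: pq = -9 - 9i ≠ -9 - 3i - 6j + 6k = qp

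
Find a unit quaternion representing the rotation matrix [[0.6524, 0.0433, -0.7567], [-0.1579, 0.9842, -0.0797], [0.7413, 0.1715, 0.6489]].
0.9063 + 0.0693i - 0.4132j - 0.0555k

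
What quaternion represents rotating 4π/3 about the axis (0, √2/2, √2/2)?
-0.5 + 0.6124j + 0.6124k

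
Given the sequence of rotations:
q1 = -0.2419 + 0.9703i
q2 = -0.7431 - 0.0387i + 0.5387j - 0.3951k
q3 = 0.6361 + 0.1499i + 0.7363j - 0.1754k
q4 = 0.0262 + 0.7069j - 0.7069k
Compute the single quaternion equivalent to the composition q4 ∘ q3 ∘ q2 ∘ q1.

q2 · q1 = 0.2173 - 0.7117i - 0.5137j - 0.4271k
q3 · q2 · q1 = 0.5482 - 0.8247i + 0.0221j + 0.1372k
q4 · q3 · q2 · q1 = 0.0957 + 0.091i + 0.9711j + 0.1991k
0.0957 + 0.091i + 0.9711j + 0.1991k


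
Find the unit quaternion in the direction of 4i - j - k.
0.9428i - 0.2357j - 0.2357k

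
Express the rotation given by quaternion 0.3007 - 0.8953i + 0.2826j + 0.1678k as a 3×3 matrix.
[[0.784, -0.6069, -0.1305], [-0.4051, -0.6594, 0.6333], [-0.4704, -0.4436, -0.7628]]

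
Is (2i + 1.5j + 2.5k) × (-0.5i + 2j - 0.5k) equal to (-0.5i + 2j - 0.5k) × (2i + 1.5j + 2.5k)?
No: pq = -0.75 - 5.75i - 0.25j + 4.75k ≠ -0.75 + 5.75i + 0.25j - 4.75k = qp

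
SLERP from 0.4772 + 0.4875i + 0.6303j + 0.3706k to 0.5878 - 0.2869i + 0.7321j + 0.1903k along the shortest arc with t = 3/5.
0.5916 + 0.0297i + 0.7528j + 0.2871k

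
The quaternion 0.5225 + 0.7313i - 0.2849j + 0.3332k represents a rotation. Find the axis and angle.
axis = (0.8577, -0.3341, 0.3908), θ = 117°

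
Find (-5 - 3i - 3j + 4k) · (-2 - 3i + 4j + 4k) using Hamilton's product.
-3 - 7i - 14j - 49k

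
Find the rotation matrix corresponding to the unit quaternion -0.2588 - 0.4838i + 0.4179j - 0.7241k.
[[-0.3979, -0.7792, 0.4843], [-0.0296, -0.5168, -0.8556], [0.9169, -0.3548, 0.1826]]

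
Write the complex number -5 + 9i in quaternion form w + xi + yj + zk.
-5 + 9i + 0j + 0k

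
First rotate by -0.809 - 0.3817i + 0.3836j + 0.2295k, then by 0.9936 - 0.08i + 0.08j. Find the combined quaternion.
-0.865 - 0.2962i + 0.3348j + 0.2279k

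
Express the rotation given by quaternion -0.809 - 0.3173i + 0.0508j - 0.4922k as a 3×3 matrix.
[[0.5103, -0.8286, 0.2302], [0.7641, 0.3141, -0.5634], [0.3945, 0.4634, 0.7935]]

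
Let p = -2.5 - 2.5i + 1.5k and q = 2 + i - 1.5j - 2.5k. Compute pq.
1.25 - 5.25i - j + 13k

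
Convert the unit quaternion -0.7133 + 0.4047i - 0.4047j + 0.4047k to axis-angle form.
axis = (√3/3, -√3/3, √3/3), θ = 271°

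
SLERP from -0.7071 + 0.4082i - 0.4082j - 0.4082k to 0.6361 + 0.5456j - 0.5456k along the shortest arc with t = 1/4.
-0.7774 + 0.3367i - 0.5032j - 0.1702k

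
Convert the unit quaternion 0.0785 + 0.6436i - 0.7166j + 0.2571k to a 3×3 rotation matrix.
[[-0.1592, -0.9628, 0.2184], [-0.882, 0.0394, -0.4695], [0.4434, -0.2674, -0.8555]]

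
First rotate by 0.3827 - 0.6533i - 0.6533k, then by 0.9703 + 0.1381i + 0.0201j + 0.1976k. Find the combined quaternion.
0.5906 - 0.5942i - 0.0312j - 0.5451k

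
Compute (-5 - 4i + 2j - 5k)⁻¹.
-0.0714 + 0.0571i - 0.0286j + 0.0714k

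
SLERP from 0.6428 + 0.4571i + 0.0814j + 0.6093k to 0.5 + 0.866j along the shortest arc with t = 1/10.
0.6698 + 0.4313i + 0.1865j + 0.5749k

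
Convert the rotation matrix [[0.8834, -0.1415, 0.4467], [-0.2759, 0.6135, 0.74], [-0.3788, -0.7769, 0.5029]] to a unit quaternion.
0.866 - 0.4379i + 0.2383j - 0.0388k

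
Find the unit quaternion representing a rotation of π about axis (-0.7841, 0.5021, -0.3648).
-0.7841i + 0.5021j - 0.3648k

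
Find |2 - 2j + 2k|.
√12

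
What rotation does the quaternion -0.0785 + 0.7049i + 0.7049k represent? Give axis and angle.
axis = (√2/2, 0, √2/2), θ = 189°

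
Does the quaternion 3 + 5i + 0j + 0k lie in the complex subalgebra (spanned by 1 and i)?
Yes. The quaternion 3 + 5i has j- and k-coefficients y = z = 0, so it lies in the complex subalgebra spanned by 1 and i.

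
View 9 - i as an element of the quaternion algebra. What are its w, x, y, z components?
9 - i + 0j + 0k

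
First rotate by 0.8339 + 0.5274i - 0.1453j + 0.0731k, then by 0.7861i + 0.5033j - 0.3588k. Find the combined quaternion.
-0.3152 + 0.6402i + 0.173j - 0.6789k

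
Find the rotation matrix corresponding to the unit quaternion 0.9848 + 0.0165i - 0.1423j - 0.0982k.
[[0.9402, 0.1887, -0.2835], [-0.1981, 0.9802, -0.0046], [0.277, 0.0604, 0.959]]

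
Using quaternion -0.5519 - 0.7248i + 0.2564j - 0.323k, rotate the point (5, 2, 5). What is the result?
(2.769, -5.423, 4.114)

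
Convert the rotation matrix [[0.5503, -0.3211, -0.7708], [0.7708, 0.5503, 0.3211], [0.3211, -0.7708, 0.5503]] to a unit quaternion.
0.8141 - 0.3353i - 0.3353j + 0.3353k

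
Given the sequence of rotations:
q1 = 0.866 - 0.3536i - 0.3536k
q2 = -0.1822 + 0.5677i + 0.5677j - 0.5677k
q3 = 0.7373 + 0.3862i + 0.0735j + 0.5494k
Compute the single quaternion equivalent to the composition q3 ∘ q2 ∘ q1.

q2 · q1 = -0.1578 + 0.3553i + 0.8931j - 0.2265k
q3 · q2 · q1 = -0.1948 - 0.3063i + 0.9296j + 0.0651k
-0.1948 - 0.3063i + 0.9296j + 0.0651k


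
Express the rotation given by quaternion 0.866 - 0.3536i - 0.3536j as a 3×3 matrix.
[[0.7499, 0.2501, -0.6124], [0.2501, 0.7499, 0.6124], [0.6124, -0.6124, 0.4999]]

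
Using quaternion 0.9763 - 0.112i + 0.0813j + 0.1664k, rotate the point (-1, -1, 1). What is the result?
(-0.467, -0.98, 1.349)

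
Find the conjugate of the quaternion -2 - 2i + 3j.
-2 + 2i - 3j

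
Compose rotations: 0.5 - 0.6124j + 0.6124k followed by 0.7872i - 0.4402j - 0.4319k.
-0.0051 - 0.1405i - 0.7022j - 0.698k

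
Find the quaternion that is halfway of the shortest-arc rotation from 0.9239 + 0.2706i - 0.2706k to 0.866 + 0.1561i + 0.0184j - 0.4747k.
0.9016 + 0.2149i + 0.0093j - 0.3754k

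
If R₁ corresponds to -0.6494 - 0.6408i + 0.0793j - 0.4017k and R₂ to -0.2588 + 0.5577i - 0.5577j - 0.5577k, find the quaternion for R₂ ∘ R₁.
0.3456 + 0.0719i + 0.923j + 0.153k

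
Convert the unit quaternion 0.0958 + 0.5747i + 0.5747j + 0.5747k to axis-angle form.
axis = (√3/3, √3/3, √3/3), θ = 169°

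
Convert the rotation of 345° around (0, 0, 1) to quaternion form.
-0.9914 + 0.1305k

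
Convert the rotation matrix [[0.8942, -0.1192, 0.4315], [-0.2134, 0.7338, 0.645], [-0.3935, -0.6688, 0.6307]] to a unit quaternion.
0.9026 - 0.3639i + 0.2285j - 0.0261k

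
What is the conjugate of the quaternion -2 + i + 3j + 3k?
-2 - i - 3j - 3k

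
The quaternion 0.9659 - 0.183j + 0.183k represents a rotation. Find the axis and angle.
axis = (0, -√2/2, √2/2), θ = π/6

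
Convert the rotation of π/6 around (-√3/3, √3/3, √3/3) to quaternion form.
0.9659 - 0.1494i + 0.1494j + 0.1494k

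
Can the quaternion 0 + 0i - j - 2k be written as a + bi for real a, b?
No. The quaternion -j - 2k has j-coefficient y = -1 and k-coefficient z = -2, not both zero, so it does not lie in the complex subalgebra spanned by 1 and i.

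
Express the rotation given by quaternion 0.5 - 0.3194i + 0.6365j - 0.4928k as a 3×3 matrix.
[[-0.296, 0.0862, 0.9513], [-0.8994, 0.3103, -0.3079], [-0.3217, -0.9467, -0.0143]]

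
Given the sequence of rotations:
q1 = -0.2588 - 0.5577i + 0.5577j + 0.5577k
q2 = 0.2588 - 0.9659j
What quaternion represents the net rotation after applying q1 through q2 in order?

q2 · q1 = 0.4717 - 0.683i + 0.3943j - 0.3943k
0.4717 - 0.683i + 0.3943j - 0.3943k


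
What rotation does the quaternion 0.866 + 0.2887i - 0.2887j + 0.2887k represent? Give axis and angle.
axis = (√3/3, -√3/3, √3/3), θ = π/3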